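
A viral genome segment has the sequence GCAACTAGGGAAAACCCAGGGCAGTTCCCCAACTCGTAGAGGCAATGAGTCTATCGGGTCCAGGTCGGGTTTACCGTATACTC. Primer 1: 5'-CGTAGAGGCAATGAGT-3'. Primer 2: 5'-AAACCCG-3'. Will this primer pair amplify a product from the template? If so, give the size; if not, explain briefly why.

Yes — a 38 bp product.

Primer 1 (CGTAGAGGCAATGAGT) matches the top strand at positions 35–50; it acts as a forward primer.
Primer 2's reverse complement is CGGGTTT, matching the top strand at positions 66–72; it acts as a reverse primer.
The 3' ends face each other across positions 35–72, giving a 38 bp product.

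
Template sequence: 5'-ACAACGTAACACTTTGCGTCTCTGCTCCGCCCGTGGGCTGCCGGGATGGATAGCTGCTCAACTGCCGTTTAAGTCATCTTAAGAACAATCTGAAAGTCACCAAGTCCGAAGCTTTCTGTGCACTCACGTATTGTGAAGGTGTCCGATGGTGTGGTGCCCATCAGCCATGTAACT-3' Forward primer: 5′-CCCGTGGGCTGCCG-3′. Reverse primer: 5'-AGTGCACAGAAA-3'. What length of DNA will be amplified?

95 bp

Forward primer CCCGTGGGCTGCCG is found on the top strand at positions 30–43.
The reverse primer's reverse complement is TTTCTGTGCACT, which matches the template at positions 113–124.
The product runs from position 30 to position 124, so its length is 124 − 30 + 1 = 95 bp.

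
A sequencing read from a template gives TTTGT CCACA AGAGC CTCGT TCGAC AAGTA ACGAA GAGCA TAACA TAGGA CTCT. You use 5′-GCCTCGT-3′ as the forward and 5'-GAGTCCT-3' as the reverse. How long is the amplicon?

40 bp

The forward primer matches the template at positions 14–20.
Taking the reverse complement of GAGTCCT gives AGGACTC, found at positions 47–53 on the template; the primer anneals here to the top strand with its 3' end pointing upstream.
Product length = (reverse-primer end) − (forward-primer start) + 1 = 53 − 14 + 1 = 40 bp.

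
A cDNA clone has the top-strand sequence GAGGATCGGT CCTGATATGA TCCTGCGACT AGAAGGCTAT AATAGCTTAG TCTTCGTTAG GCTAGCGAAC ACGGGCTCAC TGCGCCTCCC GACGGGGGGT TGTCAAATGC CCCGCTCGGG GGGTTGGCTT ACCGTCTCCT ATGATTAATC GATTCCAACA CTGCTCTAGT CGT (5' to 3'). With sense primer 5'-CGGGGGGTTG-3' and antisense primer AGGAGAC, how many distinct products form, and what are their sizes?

The forward primer CGGGGGGTTG matches the top strand at positions 93–102, 117–126.
The reverse primer's reverse complement is GTCTCCT, matching at positions 134–140.
Each forward site pairs with the reverse site to give a product ending at position 140: sizes 48, 24 bp.

Two products: 48 bp, 24 bp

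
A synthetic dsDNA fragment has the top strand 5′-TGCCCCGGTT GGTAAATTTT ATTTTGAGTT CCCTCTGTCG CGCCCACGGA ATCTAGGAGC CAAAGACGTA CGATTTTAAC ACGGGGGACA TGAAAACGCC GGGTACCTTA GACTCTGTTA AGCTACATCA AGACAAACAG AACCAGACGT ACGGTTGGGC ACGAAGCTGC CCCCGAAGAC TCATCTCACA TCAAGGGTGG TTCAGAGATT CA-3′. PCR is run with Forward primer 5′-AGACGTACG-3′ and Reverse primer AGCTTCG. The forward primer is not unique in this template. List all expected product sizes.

105 bp, 24 bp

The forward primer AGACGTACG matches the top strand at positions 64–72, 145–153.
The reverse primer's reverse complement is CGAAGCT, matching at positions 162–168.
Each forward site pairs with the reverse site to give a product ending at position 168: sizes 105, 24 bp.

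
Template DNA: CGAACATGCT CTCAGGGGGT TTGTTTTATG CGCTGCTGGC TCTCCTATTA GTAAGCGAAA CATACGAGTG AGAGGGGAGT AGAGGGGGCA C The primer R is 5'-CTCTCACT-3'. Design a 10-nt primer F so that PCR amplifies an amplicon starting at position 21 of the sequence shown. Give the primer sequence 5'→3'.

5'-TTGTTTTATG-3'

The reverse primer's reverse complement AGTGAGAG matches the template at positions 67–74; the product starts at position 21.
The forward primer is identical to the top strand over positions 21–30: TTGTTTTATG.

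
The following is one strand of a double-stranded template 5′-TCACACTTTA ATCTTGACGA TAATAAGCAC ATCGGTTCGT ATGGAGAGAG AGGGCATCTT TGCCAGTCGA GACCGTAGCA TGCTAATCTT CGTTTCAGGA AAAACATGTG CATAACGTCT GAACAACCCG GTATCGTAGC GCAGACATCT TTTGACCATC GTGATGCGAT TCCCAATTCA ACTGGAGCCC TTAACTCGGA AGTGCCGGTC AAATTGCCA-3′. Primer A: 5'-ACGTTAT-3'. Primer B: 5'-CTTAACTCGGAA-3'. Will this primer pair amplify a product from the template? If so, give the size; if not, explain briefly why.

No product — the primers' 3' ends point away from each other.

Primer A (ACGTTAT) has reverse complement ATAACGT, which matches the top strand at positions 112–118; primer A anneals to the top strand there with its 3' end pointing upstream toward position 112.
Primer B (CTTAACTCGGAA) matches the top strand directly at positions 190–201; it anneals to the bottom strand with its 3' end pointing downstream toward position 201.
The 3' ends diverge (primer A extends toward position 1, primer B toward position 219), so the primers never converge on a shared product.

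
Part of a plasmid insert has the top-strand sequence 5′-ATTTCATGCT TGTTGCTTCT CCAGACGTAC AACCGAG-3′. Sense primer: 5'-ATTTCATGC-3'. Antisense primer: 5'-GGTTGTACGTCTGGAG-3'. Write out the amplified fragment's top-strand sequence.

5'-ATTTCATGCTTGTTGCTTCTCCAGACGTACAACC-3'

The forward primer matches the template at positions 1–9.
Reverse complement of the reverse primer: CTCCAGACGTACAACC. This occurs on the top strand at positions 19–34.
The product is the template from position 1 through 34 (34 bp).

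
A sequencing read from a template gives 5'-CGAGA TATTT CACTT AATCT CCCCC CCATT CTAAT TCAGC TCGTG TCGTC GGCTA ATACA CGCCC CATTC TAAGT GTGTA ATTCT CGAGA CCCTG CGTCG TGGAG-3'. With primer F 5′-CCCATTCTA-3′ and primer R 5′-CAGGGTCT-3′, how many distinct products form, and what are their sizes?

The forward primer CCCATTCTA matches the top strand at positions 25–33, 64–72.
The reverse primer's reverse complement is AGACCCTG, matching at positions 88–95.
Each forward site pairs with the reverse site to give a product ending at position 95: sizes 71, 32 bp.

Two products: 71 bp, 32 bp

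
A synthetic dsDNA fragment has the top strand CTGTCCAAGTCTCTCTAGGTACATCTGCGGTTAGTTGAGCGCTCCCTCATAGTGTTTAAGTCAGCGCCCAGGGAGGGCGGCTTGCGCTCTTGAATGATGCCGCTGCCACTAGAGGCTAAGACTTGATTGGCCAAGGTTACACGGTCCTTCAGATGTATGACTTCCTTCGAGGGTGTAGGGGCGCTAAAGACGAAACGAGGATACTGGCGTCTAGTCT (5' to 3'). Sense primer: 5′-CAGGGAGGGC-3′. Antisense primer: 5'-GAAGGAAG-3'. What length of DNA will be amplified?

100 bp

Forward primer CAGGGAGGGC is found on the top strand at positions 69–78.
Taking the reverse complement of GAAGGAAG gives CTTCCTTC, found at positions 161–168 on the template; the primer anneals here to the top strand with its 3' end pointing upstream.
Product length = (reverse-primer end) − (forward-primer start) + 1 = 168 − 69 + 1 = 100 bp.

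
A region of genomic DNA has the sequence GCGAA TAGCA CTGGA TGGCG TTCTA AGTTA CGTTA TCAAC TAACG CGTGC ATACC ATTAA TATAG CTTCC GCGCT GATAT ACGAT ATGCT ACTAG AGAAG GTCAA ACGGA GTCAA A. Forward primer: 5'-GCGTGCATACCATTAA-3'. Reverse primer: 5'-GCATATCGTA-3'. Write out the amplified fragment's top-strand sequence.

Scanning the template, GCGTGCATACCATTAA occurs at positions 45–60; this primer anneals to the bottom strand there with its 3' end pointing downstream.
Reverse complement of the reverse primer: TACGATATGC. This occurs on the top strand at positions 80–89.
The product is the template from position 45 through 89 (45 bp).

5'-GCGTGCATACCATTAATATAGCTTCCGCGCTGATATACGATATGC-3'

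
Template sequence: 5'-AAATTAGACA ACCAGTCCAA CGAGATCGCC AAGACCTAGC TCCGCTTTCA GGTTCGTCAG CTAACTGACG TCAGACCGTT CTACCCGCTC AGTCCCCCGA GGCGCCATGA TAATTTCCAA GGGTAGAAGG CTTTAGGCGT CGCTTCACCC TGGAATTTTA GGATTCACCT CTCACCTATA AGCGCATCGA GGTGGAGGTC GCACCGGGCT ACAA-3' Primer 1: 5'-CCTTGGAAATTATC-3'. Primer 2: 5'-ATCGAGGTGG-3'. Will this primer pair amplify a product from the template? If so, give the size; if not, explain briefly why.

No product — the primers' 3' ends point away from each other.

Primer 1 (CCTTGGAAATTATC) has reverse complement GATAATTTCCAAGG, which matches the top strand at positions 109–122; primer 1 anneals to the top strand there with its 3' end pointing upstream toward position 109.
Primer 2 (ATCGAGGTGG) matches the top strand directly at positions 186–195; it anneals to the bottom strand with its 3' end pointing downstream toward position 195.
The 3' ends diverge (primer 1 extends toward position 1, primer 2 toward position 214), so the primers never converge on a shared product.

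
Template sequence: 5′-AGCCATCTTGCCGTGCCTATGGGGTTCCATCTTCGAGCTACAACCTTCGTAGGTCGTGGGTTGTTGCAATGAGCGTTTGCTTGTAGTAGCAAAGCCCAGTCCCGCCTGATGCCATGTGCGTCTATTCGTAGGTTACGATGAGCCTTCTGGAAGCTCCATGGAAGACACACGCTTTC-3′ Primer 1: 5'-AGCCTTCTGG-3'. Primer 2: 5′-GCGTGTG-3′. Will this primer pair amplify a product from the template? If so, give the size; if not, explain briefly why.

Primer 1 (AGCCTTCTGG) matches the top strand at positions 141–150; it acts as a forward primer.
Primer 2's reverse complement is CACACGC, matching the top strand at positions 166–172; it acts as a reverse primer.
The 3' ends face each other across positions 141–172, giving a 32 bp product.

Yes — a 32 bp product.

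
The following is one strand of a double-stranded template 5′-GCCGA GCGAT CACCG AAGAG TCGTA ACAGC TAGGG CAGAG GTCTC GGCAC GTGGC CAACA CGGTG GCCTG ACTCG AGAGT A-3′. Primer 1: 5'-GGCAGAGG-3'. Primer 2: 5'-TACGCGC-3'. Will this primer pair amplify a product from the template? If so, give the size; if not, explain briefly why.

Primer 2 (TACGCGC) does not match the top strand, and its reverse complement GCGCGTA does not match either.
With no annealing site for primer 2, no amplification occurs.

No product — primer 2 has no binding site in the template.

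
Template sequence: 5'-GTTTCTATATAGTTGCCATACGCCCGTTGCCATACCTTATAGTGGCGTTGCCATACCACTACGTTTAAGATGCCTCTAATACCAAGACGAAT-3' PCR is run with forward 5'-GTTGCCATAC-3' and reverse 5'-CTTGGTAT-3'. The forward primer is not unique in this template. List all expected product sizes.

The forward primer GTTGCCATAC matches the top strand at positions 12–21, 26–35, 47–56.
The reverse primer's reverse complement is ATACCAAG, matching at positions 79–86.
Each forward site pairs with the reverse site to give a product ending at position 86: sizes 75, 61, 40 bp.

75 bp, 61 bp, 40 bp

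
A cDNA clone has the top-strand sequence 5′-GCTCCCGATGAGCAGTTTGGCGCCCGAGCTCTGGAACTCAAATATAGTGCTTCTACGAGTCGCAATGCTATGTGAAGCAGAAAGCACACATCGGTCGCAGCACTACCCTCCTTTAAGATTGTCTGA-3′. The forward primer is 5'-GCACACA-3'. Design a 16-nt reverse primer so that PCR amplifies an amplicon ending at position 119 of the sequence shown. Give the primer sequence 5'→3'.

The forward primer binds at positions 84–90; the product's 3' end on the top strand is position 119.
The reverse primer anneals to the top strand over positions 104–119, i.e. to TACCCTCCTTTAAGAT.
Its sequence written 5'→3' is the reverse complement: ATCTTAAAGGAGGGTA.

5'-ATCTTAAAGGAGGGTA-3'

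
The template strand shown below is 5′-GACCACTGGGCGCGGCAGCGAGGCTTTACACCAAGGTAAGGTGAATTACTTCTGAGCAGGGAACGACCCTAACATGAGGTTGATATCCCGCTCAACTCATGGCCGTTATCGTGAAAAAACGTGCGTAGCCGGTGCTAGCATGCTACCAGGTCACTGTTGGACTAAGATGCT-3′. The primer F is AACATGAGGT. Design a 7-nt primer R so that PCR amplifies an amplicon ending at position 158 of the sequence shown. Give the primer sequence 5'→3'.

5'-AACAGTG-3'

The forward primer binds at positions 71–80; the product's 3' end on the top strand is position 158.
The reverse primer anneals to the top strand over positions 152–158, i.e. to CACTGTT.
Its sequence written 5'→3' is the reverse complement: AACAGTG.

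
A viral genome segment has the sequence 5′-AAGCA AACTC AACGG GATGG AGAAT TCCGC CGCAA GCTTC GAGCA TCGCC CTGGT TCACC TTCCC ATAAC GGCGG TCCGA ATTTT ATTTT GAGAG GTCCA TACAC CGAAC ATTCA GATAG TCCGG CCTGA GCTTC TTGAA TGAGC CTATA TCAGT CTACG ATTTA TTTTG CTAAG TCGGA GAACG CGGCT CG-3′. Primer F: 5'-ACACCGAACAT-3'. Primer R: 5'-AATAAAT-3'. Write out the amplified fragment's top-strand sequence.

Scanning the template, ACACCGAACAT occurs at positions 102–112; this primer anneals to the bottom strand there with its 3' end pointing downstream.
The reverse primer's reverse complement is ATTTATT, which matches the template at positions 161–167.
The product is the template from position 102 through 167 (66 bp).

5'-ACACCGAACATTCAGATAGTCCGGCCTGAGCTTCTTGAATGAGCCTATATCAGTCTACGATTTATT-3'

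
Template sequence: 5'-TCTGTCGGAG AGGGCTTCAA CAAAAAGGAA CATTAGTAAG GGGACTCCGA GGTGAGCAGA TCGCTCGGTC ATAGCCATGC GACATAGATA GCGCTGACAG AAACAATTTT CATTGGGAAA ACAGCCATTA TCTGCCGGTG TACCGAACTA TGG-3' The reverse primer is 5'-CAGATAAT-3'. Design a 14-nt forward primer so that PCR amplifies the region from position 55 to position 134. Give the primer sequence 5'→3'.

The reverse primer's reverse complement ATTATCTG matches the template at positions 127–134; the product starts at position 55.
The forward primer is identical to the top strand over positions 55–68: AGCAGATCGCTCGG.

5'-AGCAGATCGCTCGG-3'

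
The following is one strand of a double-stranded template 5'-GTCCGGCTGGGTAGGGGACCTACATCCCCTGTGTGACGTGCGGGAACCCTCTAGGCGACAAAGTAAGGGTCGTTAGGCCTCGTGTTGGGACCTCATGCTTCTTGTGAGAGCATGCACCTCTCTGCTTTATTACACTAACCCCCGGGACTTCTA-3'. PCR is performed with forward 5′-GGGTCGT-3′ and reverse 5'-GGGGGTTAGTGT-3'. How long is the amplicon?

The forward primer matches the template at positions 67–73.
Taking the reverse complement of GGGGGTTAGTGT gives ACACTAACCCCC, found at positions 132–143 on the template; the primer anneals here to the top strand with its 3' end pointing upstream.
Product length = (reverse-primer end) − (forward-primer start) + 1 = 143 − 67 + 1 = 77 bp.

77 bp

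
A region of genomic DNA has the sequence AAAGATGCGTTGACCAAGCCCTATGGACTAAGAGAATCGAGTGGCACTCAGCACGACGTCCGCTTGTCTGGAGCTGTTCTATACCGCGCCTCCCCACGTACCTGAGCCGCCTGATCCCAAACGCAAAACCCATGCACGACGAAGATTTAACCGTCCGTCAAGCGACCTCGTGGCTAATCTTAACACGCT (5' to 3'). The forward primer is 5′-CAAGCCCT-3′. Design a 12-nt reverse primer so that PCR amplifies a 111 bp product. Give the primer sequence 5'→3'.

The forward primer binds at positions 15–22, so a 111 bp product ends at position 15 + 111 − 1 = 125.
The reverse primer anneals to the top strand over positions 114–125, i.e. to ATCCCAAACGCA.
Its sequence written 5'→3' is the reverse complement: TGCGTTTGGGAT.

5'-TGCGTTTGGGAT-3'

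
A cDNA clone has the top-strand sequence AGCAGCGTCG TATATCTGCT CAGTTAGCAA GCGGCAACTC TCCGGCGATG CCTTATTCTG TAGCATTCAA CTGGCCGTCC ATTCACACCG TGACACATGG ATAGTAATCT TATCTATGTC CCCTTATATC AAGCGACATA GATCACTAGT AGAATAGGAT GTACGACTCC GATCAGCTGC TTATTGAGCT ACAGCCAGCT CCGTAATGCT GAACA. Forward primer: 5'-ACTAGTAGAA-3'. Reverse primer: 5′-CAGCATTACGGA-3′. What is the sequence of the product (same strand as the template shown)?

Scanning the template, ACTAGTAGAA occurs at positions 145–154; this primer anneals to the bottom strand there with its 3' end pointing downstream.
The reverse primer's reverse complement is TCCGTAATGCTG, which matches the template at positions 200–211.
The product is the template from position 145 through 211 (67 bp).

5'-ACTAGTAGAATAGGATGTACGACTCCGATCAGCTGCTTATTGAGCTACAGCCAGCTCCGTAATGCTG-3'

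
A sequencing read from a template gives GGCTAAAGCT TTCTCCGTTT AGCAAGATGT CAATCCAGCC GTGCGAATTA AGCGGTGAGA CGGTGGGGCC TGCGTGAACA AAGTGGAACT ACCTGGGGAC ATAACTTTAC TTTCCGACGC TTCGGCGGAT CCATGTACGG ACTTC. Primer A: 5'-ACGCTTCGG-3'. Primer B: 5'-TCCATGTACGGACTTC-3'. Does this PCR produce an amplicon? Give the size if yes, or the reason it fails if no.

No product — both primers anneal to the same strand and extend in the same direction.

Primer A (ACGCTTCGG) matches the top strand at positions 117–125 (3' end points downstream).
Primer B (TCCATGTACGGACTTC) also matches the top strand directly, at positions 130–145 — its reverse complement GAAGTCCGTACATGGA is not present.
Both primers anneal to the bottom strand with 3' ends pointing the same way, so neither can prime synthesis back toward the other.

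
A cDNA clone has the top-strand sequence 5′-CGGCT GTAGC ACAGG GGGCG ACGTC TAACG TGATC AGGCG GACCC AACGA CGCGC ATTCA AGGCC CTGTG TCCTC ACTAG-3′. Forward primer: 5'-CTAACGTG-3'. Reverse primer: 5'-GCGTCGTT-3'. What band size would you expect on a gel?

The forward primer matches the template at positions 25–32.
The reverse primer's reverse complement is AACGACGC, which matches the template at positions 46–53.
Amplicon spans positions 25–53: 29 bp.

29 bp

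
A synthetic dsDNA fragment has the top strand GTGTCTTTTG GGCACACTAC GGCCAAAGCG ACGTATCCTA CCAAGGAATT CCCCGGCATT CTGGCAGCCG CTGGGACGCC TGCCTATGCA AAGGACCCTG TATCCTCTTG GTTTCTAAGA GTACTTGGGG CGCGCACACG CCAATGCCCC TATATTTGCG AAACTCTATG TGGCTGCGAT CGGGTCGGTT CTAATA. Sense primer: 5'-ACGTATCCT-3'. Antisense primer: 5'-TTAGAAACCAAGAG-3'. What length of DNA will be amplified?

Scanning the template, ACGTATCCT occurs at positions 31–39; this primer anneals to the bottom strand there with its 3' end pointing downstream.
Reverse complement of the reverse primer: CTCTTGGTTTCTAA. This occurs on the top strand at positions 105–118.
The product runs from position 31 to position 118, so its length is 118 − 31 + 1 = 88 bp.

88 bp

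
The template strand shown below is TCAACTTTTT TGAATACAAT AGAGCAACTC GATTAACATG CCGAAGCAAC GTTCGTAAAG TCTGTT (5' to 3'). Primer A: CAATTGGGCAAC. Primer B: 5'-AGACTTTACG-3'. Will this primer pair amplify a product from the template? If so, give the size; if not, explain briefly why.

No product — primer A has no binding site in the template.

Primer A (CAATTGGGCAAC) does not match the top strand, and its reverse complement GTTGCCCAATTG does not match either.
With no annealing site for primer A, no amplification occurs.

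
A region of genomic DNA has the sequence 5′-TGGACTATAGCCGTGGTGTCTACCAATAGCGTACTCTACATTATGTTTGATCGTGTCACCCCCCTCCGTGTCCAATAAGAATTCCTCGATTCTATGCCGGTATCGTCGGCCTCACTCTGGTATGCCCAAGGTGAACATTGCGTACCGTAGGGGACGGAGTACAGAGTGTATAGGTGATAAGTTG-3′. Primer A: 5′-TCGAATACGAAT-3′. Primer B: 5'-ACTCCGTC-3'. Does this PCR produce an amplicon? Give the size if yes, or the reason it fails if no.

No product — primer A has no binding site in the template.

Primer A (TCGAATACGAAT) does not match the top strand, and its reverse complement ATTCGTATTCGA does not match either.
With no annealing site for primer A, no amplification occurs.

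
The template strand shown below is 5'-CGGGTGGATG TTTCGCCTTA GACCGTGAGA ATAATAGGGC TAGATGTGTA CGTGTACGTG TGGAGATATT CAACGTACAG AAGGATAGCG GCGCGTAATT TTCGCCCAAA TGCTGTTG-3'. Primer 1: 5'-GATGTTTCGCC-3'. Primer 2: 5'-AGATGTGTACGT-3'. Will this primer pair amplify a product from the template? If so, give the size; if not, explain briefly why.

Primer 1 (GATGTTTCGCC) matches the top strand at positions 7–17 (3' end points downstream).
Primer 2 (AGATGTGTACGT) also matches the top strand directly, at positions 42–53 — its reverse complement ACGTACACATCT is not present.
Both primers anneal to the bottom strand with 3' ends pointing the same way, so neither can prime synthesis back toward the other.

No product — both primers anneal to the same strand and extend in the same direction.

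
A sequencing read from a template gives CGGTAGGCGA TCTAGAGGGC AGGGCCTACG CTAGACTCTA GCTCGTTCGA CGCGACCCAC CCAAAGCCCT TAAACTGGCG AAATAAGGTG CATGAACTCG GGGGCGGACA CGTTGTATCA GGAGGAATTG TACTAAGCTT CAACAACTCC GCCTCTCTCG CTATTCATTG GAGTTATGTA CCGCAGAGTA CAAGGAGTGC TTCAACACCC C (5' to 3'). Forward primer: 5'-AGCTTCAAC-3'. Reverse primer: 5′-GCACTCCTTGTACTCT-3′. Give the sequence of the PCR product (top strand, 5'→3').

Scanning the template, AGCTTCAAC occurs at positions 136–144; this primer anneals to the bottom strand there with its 3' end pointing downstream.
Reverse complement of the reverse primer: AGAGTACAAGGAGTGC. This occurs on the top strand at positions 185–200.
The product is the template from position 136 through 200 (65 bp).

5'-AGCTTCAACAACTCCGCCTCTCTCGCTATTCATTGGAGTTATGTACCGCAGAGTACAAGGAGTGC-3'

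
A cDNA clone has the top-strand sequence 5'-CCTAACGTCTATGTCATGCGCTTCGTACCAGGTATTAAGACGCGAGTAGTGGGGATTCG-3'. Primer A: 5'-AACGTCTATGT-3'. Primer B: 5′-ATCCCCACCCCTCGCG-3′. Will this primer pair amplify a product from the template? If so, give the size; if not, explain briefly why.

No product — primer B has no binding site in the template.

Primer B (ATCCCCACCCCTCGCG) does not match the top strand, and its reverse complement CGCGAGGGGTGGGGAT does not match either.
With no annealing site for primer B, no amplification occurs.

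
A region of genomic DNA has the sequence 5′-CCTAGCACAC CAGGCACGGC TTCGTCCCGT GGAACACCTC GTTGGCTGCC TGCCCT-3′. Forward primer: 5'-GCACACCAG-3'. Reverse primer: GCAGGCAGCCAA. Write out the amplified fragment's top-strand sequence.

Forward primer GCACACCAG is found on the top strand at positions 5–13.
Taking the reverse complement of GCAGGCAGCCAA gives TTGGCTGCCTGC, found at positions 42–53 on the template; the primer anneals here to the top strand with its 3' end pointing upstream.
The product is the template from position 5 through 53 (49 bp).

5'-GCACACCAGGCACGGCTTCGTCCCGTGGAACACCTCGTTGGCTGCCTGC-3'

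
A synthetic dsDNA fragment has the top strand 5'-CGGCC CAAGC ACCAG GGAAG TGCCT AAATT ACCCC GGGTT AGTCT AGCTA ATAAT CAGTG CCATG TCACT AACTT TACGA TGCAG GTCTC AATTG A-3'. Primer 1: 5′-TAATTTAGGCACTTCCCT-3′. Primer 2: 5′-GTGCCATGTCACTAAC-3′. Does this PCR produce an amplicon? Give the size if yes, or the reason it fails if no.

Primer 1 (TAATTTAGGCACTTCCCT) has reverse complement AGGGAAGTGCCTAAATTA, which matches the top strand at positions 14–31; primer 1 anneals to the top strand there with its 3' end pointing upstream toward position 14.
Primer 2 (GTGCCATGTCACTAAC) matches the top strand directly at positions 58–73; it anneals to the bottom strand with its 3' end pointing downstream toward position 73.
The 3' ends diverge (primer 1 extends toward position 1, primer 2 toward position 96), so the primers never converge on a shared product.

No product — the primers' 3' ends point away from each other.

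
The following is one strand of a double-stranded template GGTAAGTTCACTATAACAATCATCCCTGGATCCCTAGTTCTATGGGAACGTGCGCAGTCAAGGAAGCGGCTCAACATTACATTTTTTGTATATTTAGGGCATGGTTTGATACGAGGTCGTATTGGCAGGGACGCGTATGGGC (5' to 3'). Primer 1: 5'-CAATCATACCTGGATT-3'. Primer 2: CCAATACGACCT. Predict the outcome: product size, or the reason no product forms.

No product — primer 1 has no binding site in the template.

Primer 1 (CAATCATACCTGGATT) does not match the top strand, and its reverse complement AATCCAGGTATGATTG does not match either.
With no annealing site for primer 1, no amplification occurs.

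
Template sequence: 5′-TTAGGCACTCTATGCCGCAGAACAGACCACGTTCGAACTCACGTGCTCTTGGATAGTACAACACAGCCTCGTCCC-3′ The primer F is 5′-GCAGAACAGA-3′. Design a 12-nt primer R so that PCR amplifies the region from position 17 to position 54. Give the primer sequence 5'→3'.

The product's 3' end on the top strand is position 54.
The reverse primer anneals to the top strand over positions 43–54, i.e. to GTGCTCTTGGAT.
Its sequence written 5'→3' is the reverse complement: ATCCAAGAGCAC.

5'-ATCCAAGAGCAC-3'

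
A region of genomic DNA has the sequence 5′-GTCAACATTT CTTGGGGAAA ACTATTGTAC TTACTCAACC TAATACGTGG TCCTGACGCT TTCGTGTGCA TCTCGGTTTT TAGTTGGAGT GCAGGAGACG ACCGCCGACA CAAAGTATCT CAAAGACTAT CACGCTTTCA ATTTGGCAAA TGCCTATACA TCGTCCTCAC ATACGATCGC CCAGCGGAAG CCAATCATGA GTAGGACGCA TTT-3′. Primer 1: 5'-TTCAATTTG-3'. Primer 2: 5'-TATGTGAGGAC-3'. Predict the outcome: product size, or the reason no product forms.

Primer 1 (TTCAATTTG) matches the top strand at positions 137–145; it acts as a forward primer.
Primer 2's reverse complement is GTCCTCACATA, matching the top strand at positions 163–173; it acts as a reverse primer.
The 3' ends face each other across positions 137–173, giving a 37 bp product.

Yes — a 37 bp product.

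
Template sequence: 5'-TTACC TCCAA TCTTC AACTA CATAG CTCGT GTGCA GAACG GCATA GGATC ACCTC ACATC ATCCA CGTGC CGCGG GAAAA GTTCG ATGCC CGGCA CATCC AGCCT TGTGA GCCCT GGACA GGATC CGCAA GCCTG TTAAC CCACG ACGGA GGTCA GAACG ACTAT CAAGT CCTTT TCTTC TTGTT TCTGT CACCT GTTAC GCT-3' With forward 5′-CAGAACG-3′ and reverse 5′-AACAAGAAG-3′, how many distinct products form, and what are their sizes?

The forward primer CAGAACG matches the top strand at positions 34–40, 154–160.
The reverse primer's reverse complement is CTTCTTGTT, matching at positions 177–185.
Each forward site pairs with the reverse site to give a product ending at position 185: sizes 152, 32 bp.

Two products: 152 bp, 32 bp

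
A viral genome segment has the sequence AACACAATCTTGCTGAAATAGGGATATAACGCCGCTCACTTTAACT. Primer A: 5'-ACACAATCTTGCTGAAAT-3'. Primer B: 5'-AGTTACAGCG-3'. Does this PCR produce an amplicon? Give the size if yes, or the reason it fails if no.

No product — primer B has no binding site in the template.

Primer B (AGTTACAGCG) does not match the top strand, and its reverse complement CGCTGTAACT does not match either.
With no annealing site for primer B, no amplification occurs.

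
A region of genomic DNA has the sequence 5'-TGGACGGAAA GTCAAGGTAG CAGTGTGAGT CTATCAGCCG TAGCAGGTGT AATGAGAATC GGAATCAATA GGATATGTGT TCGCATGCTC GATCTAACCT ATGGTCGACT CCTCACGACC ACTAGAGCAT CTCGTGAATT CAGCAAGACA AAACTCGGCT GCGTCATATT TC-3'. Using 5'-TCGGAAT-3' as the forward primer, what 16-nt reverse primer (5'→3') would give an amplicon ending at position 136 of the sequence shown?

The forward primer binds at positions 59–65; the product's 3' end on the top strand is position 136.
The reverse primer anneals to the top strand over positions 121–136, i.e. to ACTAGAGCATCTCGTG.
Its sequence written 5'→3' is the reverse complement: CACGAGATGCTCTAGT.

5'-CACGAGATGCTCTAGT-3'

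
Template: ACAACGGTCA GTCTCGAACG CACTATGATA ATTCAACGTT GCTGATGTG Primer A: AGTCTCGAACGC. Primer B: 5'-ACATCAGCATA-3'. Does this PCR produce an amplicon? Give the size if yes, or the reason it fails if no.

No product — primer B has no binding site in the template.

Primer B (ACATCAGCATA) does not match the top strand, and its reverse complement TATGCTGATGT does not match either.
With no annealing site for primer B, no amplification occurs.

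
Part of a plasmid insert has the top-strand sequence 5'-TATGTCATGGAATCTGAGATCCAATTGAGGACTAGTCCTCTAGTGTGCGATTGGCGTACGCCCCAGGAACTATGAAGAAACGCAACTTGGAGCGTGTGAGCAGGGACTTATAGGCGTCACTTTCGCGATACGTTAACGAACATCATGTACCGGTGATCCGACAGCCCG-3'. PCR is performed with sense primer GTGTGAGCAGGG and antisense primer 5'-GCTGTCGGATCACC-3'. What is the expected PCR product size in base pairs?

Forward primer GTGTGAGCAGGG is found on the top strand at positions 94–105.
The reverse primer's reverse complement is GGTGATCCGACAGC, which matches the template at positions 152–165.
Amplicon spans positions 94–165: 72 bp.

72 bp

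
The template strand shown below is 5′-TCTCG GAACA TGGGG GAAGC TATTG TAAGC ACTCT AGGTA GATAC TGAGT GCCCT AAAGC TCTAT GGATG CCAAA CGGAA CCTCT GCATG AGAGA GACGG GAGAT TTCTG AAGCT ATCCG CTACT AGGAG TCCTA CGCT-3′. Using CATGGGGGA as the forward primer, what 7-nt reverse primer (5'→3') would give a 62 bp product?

The forward primer binds at positions 9–17, so a 62 bp product ends at position 9 + 62 − 1 = 70.
The reverse primer anneals to the top strand over positions 64–70, i.e. to ATGGATG.
Its sequence written 5'→3' is the reverse complement: CATCCAT.

5'-CATCCAT-3'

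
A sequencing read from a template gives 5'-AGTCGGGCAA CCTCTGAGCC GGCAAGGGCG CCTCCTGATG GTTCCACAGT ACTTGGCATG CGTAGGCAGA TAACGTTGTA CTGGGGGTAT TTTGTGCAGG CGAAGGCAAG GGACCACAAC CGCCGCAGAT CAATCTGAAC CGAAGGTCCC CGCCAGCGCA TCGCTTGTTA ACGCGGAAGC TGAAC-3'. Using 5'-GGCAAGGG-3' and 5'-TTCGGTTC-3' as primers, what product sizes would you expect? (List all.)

124 bp, 40 bp

The forward primer GGCAAGGG matches the top strand at positions 21–28, 105–112.
The reverse primer's reverse complement is GAACCGAA, matching at positions 137–144.
Each forward site pairs with the reverse site to give a product ending at position 144: sizes 124, 40 bp.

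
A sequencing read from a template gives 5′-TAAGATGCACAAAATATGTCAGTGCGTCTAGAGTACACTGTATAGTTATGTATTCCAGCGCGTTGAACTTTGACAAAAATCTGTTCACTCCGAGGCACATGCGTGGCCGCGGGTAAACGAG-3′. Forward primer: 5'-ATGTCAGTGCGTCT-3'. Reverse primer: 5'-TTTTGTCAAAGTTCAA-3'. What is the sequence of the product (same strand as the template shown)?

5'-ATGTCAGTGCGTCTAGAGTACACTGTATAGTTATGTATTCCAGCGCGTTGAACTTTGACAAAA-3'

The forward primer matches the template at positions 16–29.
Taking the reverse complement of TTTTGTCAAAGTTCAA gives TTGAACTTTGACAAAA, found at positions 63–78 on the template; the primer anneals here to the top strand with its 3' end pointing upstream.
The product is the template from position 16 through 78 (63 bp).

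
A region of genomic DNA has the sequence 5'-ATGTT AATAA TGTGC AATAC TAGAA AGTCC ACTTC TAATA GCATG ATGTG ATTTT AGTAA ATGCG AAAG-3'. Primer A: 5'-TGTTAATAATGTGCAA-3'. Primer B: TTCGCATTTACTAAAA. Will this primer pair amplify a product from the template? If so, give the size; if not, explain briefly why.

Yes — a 66 bp product.

Primer A (TGTTAATAATGTGCAA) matches the top strand at positions 2–17; it acts as a forward primer.
Primer B's reverse complement is TTTTAGTAAATGCGAA, matching the top strand at positions 52–67; it acts as a reverse primer.
The 3' ends face each other across positions 2–67, giving a 66 bp product.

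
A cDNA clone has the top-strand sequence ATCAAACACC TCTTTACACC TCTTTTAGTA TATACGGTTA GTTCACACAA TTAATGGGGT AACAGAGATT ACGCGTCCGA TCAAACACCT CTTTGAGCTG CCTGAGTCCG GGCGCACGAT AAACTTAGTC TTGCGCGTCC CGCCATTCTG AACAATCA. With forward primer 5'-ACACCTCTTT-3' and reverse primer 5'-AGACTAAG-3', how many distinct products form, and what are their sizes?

Three products: 126 bp, 116 bp, 47 bp

The forward primer ACACCTCTTT matches the top strand at positions 6–15, 16–25, 85–94.
The reverse primer's reverse complement is CTTAGTCT, matching at positions 124–131.
Each forward site pairs with the reverse site to give a product ending at position 131: sizes 126, 116, 47 bp.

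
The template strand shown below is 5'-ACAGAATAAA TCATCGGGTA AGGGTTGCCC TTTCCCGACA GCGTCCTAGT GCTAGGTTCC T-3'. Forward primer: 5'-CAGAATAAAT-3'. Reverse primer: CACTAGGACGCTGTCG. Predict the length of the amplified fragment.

50 bp

The forward primer matches the template at positions 2–11.
Reverse complement of the reverse primer: CGACAGCGTCCTAGTG. This occurs on the top strand at positions 36–51.
Product length = (reverse-primer end) − (forward-primer start) + 1 = 51 − 2 + 1 = 50 bp.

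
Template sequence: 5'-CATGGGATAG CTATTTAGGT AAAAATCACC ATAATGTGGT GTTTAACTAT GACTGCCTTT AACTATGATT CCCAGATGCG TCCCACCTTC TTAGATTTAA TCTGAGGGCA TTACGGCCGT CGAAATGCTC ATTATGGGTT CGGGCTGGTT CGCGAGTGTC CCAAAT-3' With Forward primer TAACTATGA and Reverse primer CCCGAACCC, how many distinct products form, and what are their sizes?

Two products: 101 bp, 85 bp

The forward primer TAACTATGA matches the top strand at positions 44–52, 60–68.
The reverse primer's reverse complement is GGGTTCGGG, matching at positions 136–144.
Each forward site pairs with the reverse site to give a product ending at position 144: sizes 101, 85 bp.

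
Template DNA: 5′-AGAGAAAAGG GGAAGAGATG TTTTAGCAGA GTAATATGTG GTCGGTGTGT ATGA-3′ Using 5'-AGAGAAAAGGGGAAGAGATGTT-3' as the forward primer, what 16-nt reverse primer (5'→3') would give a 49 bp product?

The forward primer binds at positions 1–22, so a 49 bp product ends at position 1 + 49 − 1 = 49.
The reverse primer anneals to the top strand over positions 34–49, i.e. to ATATGTGGTCGGTGTG.
Its sequence written 5'→3' is the reverse complement: CACACCGACCACATAT.

5'-CACACCGACCACATAT-3'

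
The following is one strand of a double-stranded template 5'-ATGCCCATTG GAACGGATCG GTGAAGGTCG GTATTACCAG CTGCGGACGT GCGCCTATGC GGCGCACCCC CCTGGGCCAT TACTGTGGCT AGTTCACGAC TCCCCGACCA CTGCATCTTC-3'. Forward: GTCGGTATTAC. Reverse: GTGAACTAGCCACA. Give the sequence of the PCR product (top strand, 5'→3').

5'-GTCGGTATTACCAGCTGCGGACGTGCGCCTATGCGGCGCACCCCCCTGGGCCATTACTGTGGCTAGTTCAC-3'

Forward primer GTCGGTATTAC is found on the top strand at positions 27–37.
Reverse complement of the reverse primer: TGTGGCTAGTTCAC. This occurs on the top strand at positions 84–97.
The product is the template from position 27 through 97 (71 bp).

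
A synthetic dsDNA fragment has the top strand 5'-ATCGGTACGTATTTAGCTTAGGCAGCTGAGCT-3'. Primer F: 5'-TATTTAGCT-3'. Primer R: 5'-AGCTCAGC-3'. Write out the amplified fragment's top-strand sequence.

5'-TATTTAGCTTAGGCAGCTGAGCT-3'

Scanning the template, TATTTAGCT occurs at positions 10–18; this primer anneals to the bottom strand there with its 3' end pointing downstream.
Reverse complement of the reverse primer: GCTGAGCT. This occurs on the top strand at positions 25–32.
The product is the template from position 10 through 32 (23 bp).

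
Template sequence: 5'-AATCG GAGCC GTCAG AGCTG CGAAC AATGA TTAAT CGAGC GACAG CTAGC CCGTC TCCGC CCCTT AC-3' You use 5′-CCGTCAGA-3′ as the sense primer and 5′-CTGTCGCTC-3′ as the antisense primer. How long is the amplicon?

37 bp

Forward primer CCGTCAGA is found on the top strand at positions 9–16.
Taking the reverse complement of CTGTCGCTC gives GAGCGACAG, found at positions 37–45 on the template; the primer anneals here to the top strand with its 3' end pointing upstream.
Amplicon spans positions 9–45: 37 bp.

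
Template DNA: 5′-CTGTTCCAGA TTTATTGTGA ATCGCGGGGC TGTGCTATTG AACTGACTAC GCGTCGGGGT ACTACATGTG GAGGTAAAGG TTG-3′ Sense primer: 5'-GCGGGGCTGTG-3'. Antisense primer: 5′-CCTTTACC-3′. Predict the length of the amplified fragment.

57 bp

Forward primer GCGGGGCTGTG is found on the top strand at positions 24–34.
Taking the reverse complement of CCTTTACC gives GGTAAAGG, found at positions 73–80 on the template; the primer anneals here to the top strand with its 3' end pointing upstream.
Amplicon spans positions 24–80: 57 bp.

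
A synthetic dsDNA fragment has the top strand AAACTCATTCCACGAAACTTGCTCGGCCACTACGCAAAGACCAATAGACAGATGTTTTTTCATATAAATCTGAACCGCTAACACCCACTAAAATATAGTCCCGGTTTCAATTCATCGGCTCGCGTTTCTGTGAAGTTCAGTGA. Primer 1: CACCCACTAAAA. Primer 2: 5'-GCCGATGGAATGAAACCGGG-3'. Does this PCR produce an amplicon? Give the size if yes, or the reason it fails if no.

Primer 2 (GCCGATGGAATGAAACCGGG) does not match the top strand, and its reverse complement CCCGGTTTCATTCCATCGGC does not match either.
With no annealing site for primer 2, no amplification occurs.

No product — primer 2 has no binding site in the template.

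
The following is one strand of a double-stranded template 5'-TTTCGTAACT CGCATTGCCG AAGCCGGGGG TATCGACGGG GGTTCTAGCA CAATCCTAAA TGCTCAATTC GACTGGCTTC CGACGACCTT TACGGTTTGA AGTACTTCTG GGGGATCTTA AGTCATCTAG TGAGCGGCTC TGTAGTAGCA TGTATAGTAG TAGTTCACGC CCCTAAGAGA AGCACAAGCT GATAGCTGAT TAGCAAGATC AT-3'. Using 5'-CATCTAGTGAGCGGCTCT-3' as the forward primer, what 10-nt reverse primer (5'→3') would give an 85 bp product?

The forward primer binds at positions 124–141, so an 85 bp product ends at position 124 + 85 − 1 = 208.
The reverse primer anneals to the top strand over positions 199–208, i.e. to ATTAGCAAGA.
Its sequence written 5'→3' is the reverse complement: TCTTGCTAAT.

5'-TCTTGCTAAT-3'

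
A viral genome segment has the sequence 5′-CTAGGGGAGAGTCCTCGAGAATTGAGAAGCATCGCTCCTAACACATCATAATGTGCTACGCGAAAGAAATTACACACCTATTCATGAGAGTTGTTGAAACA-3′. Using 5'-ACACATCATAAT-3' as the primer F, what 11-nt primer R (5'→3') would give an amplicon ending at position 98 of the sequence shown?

The forward primer binds at positions 41–52; the product's 3' end on the top strand is position 98.
The reverse primer anneals to the top strand over positions 88–98, i.e. to GAGTTGTTGAA.
Its sequence written 5'→3' is the reverse complement: TTCAACAACTC.

5'-TTCAACAACTC-3'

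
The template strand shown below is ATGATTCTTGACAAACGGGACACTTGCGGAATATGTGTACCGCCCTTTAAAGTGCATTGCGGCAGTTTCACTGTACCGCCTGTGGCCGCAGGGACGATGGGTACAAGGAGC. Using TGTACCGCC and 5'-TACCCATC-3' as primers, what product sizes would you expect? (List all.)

The forward primer TGTACCGCC matches the top strand at positions 36–44, 72–80.
The reverse primer's reverse complement is GATGGGTA, matching at positions 96–103.
Each forward site pairs with the reverse site to give a product ending at position 103: sizes 68, 32 bp.

68 bp, 32 bp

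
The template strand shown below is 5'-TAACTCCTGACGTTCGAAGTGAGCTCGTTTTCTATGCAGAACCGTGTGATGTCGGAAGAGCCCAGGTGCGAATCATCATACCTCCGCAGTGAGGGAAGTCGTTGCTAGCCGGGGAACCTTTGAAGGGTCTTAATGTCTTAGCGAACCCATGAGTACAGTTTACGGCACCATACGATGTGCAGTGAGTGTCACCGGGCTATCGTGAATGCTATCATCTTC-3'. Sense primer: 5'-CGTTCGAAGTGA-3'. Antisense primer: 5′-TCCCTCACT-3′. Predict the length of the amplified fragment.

86 bp

The forward primer matches the template at positions 11–22.
The reverse primer's reverse complement is AGTGAGGGA, which matches the template at positions 88–96.
The product runs from position 11 to position 96, so its length is 96 − 11 + 1 = 86 bp.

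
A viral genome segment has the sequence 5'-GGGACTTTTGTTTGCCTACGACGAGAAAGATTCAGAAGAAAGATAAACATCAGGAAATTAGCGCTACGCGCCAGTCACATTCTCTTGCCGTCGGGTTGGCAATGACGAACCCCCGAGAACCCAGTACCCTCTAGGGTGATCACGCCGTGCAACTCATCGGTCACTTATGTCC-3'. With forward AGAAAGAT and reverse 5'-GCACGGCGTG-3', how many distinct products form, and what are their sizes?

Two products: 127 bp, 114 bp

The forward primer AGAAAGAT matches the top strand at positions 24–31, 37–44.
The reverse primer's reverse complement is CACGCCGTGC, matching at positions 141–150.
Each forward site pairs with the reverse site to give a product ending at position 150: sizes 127, 114 bp.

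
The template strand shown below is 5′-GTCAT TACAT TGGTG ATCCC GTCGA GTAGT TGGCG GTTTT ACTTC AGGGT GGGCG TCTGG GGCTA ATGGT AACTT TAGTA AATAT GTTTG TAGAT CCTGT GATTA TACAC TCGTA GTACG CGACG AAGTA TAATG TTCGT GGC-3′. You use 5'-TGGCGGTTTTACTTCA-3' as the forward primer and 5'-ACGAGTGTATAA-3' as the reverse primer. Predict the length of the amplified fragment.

84 bp

The forward primer matches the template at positions 31–46.
The reverse primer's reverse complement is TTATACACTCGT, which matches the template at positions 103–114.
Amplicon spans positions 31–114: 84 bp.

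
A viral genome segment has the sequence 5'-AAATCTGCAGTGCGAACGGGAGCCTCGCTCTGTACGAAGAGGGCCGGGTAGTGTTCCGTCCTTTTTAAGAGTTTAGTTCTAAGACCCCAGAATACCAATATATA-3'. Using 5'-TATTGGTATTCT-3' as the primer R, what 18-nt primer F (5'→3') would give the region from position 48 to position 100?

5'-GTAGTGTTCCGTCCTTTT-3'

The reverse primer's reverse complement AGAATACCAATA matches the template at positions 89–100; the product starts at position 48.
The forward primer is identical to the top strand over positions 48–65: GTAGTGTTCCGTCCTTTT.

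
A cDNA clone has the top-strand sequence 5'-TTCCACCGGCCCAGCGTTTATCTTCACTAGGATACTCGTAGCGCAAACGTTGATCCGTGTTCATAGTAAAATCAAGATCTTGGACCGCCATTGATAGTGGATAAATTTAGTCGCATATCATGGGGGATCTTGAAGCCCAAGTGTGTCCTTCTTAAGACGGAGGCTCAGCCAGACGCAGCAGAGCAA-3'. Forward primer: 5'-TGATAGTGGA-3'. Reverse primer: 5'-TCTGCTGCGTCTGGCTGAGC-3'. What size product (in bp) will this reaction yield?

91 bp

Forward primer TGATAGTGGA is found on the top strand at positions 92–101.
Taking the reverse complement of TCTGCTGCGTCTGGCTGAGC gives GCTCAGCCAGACGCAGCAGA, found at positions 163–182 on the template; the primer anneals here to the top strand with its 3' end pointing upstream.
The product runs from position 92 to position 182, so its length is 182 − 92 + 1 = 91 bp.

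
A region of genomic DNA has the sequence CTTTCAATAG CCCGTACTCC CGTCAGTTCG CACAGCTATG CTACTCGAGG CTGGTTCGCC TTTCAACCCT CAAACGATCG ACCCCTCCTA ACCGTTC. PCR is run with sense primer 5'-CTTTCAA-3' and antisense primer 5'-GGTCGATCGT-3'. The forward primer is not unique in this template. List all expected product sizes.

83 bp, 24 bp

The forward primer CTTTCAA matches the top strand at positions 1–7, 60–66.
The reverse primer's reverse complement is ACGATCGACC, matching at positions 74–83.
Each forward site pairs with the reverse site to give a product ending at position 83: sizes 83, 24 bp.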